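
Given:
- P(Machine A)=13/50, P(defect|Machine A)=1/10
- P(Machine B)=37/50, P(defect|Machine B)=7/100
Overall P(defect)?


P(B) = Σ P(B|Aᵢ)×P(Aᵢ)
  1/10×13/50 = 13/500
  7/100×37/50 = 259/5000
Sum = 389/5000

P(defect) = 389/5000 ≈ 7.78%


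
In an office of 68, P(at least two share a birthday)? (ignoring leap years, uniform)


P(all different) = Π(365-i)/365 for i=0..67
= 0.001274
P(match) = 1 - 0.001274 = 0.998726

P ≈ 0.9987 ≈ 99.87%


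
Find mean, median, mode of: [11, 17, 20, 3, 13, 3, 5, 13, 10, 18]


Sorted: [3, 3, 5, 10, 11, 13, 13, 17, 18, 20]
Mean = 113/10
Median = 12
Freq: {11: 1, 17: 1, 20: 1, 3: 2, 13: 2, 5: 1, 10: 1, 18: 1}
Mode: [3, 13]

Mean=113/10, Median=12, Mode=[3, 13]


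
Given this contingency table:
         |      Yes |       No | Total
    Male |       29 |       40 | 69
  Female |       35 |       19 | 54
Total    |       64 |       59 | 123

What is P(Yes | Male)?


P(Yes | Male) = 29/(29+40) = 29/69

P(Yes|Male) = 29/69 ≈ 42.03%


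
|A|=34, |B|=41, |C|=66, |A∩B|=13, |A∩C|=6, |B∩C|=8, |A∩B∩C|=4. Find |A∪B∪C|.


|A∪B∪C| = 34+41+66-13-6-8+4 = 118

|A∪B∪C| = 118


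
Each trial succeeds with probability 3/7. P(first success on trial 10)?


Geometric: P(X=10) = (1-p)^(k-1)×p = (4/7)^9×3/7 = 786432/282475249

P(X=10) = 786432/282475249 ≈ 0.28%


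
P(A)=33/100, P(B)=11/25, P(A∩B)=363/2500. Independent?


P(A)×P(B) = 363/2500
P(A∩B) = 363/2500
Equal ✓ → Independent

Yes, independent


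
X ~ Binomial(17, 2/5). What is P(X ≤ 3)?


P(X ≤ 3) = Σ P(X=i) for i=0..3
P(X=0) = 129140163/762939453125
P(X=1) = 1463588514/762939453125
P(X=2) = 7805805408/762939453125
P(X=3) = 5203870272/152587890625
Sum = 7083577089/152587890625

P(X ≤ 3) = 7083577089/152587890625 ≈ 4.64%


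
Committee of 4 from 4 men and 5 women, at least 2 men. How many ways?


Count by #men:
  2M,2W: C(4,2)×C(5,2)=60
  3M,1W: C(4,3)×C(5,1)=20
  4M,0W: C(4,4)×C(5,0)=1
Total = 81

81


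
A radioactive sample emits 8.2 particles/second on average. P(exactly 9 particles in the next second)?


Poisson(λ=8.2): P(X=9) = e^(-λ)×λ^k/k!
= e^(-8.2) × 8.2^9 / 9!
≈ 0.00027465357 × 167619550.41 / 362880 ≈ 0.126866

P(X=9) ≈ 0.126866 ≈ 12.69%


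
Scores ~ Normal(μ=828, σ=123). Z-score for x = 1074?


z = (x - μ)/σ = (1074 - 828)/123 = 2.0

z = 2.0


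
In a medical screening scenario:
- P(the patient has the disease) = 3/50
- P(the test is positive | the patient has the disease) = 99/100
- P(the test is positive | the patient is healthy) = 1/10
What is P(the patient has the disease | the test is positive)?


Using Bayes' theorem:
P(A|B) = P(B|A)·P(A) / P(B)

P(the test is positive) = 99/100 × 3/50 + 1/10 × 47/50
= 297/5000 + 47/500 = 767/5000

P(the patient has the disease|the test is positive) = (297/5000) / (767/5000) = 297/767

P(the patient has the disease|the test is positive) = 297/767 ≈ 38.72%


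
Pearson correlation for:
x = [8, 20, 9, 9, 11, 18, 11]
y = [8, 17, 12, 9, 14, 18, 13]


n=7, Σx=86, Σy=91, Σxy=1214, Σx²=1192, Σy²=1267
r = (7×1214 - 86×91)/√((7×1192 - 86²)(7×1267 - 91²))
= 672/√(948×588) = 672/√557424 ≈ 672/746.6083 ≈ 0.9001

r ≈ 0.9001


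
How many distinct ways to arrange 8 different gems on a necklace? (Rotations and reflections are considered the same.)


Free circular arrangements: rotations and reflections both identified.
(n-1)!/2 = 7!/2 = 5040/2 = 2520

2520


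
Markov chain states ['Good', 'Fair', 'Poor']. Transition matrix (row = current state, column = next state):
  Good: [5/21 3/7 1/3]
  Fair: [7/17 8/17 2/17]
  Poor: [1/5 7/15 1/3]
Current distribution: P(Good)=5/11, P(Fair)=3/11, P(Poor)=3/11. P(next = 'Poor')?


P(next=Poor) = Σᵢ P(now=i)×P(i→Poor)
= 5/11×1/3 + 3/11×2/17 + 3/11×1/3
= 5/33 + 6/187 + 1/11 = 14/51

P = 14/51 ≈ 0.2745


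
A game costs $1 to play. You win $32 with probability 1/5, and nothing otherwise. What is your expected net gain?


E[gain] = (32-1)×1/5 + (-1)×4/5
= 31/5 - 4/5 = 27/5

Expected net gain = $27/5 ≈ $5.40


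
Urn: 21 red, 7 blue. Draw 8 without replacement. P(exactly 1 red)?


Hypergeometric: C(21,1)×C(7,7)/C(28,8)
= 21×1/3108105 = 1/148005

P(X=1) = 1/148005 ≈ 0.00%


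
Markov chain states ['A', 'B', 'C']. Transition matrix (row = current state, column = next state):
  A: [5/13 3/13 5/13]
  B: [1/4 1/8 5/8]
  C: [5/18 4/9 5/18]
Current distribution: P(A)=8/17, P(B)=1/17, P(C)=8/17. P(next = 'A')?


P(next=A) = Σᵢ P(now=i)×P(i→A)
= 8/17×5/13 + 1/17×1/4 + 8/17×5/18
= 40/221 + 1/68 + 20/153 = 2597/7956

P = 2597/7956 ≈ 0.3264


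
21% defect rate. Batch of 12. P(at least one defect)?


P(all good) = (79/100)^12 = 59091511031674153381441/1000000000000000000000000
P(≥1 defect) = 940908488968325846618559/1000000000000000000000000

P = 940908488968325846618559/1000000000000000000000000 ≈ 94.09%


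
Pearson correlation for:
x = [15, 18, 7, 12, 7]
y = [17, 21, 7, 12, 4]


n=5, Σx=59, Σy=61, Σxy=854, Σx²=791, Σy²=939
r = (5×854 - 59×61)/√((5×791 - 59²)(5×939 - 61²))
= 671/√(474×974) = 671/√461676 ≈ 671/679.4674 ≈ 0.9875

r ≈ 0.9875


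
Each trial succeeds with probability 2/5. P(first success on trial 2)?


Geometric: P(X=2) = (1-p)^(k-1)×p = (3/5)^1×2/5 = 6/25

P(X=2) = 6/25 ≈ 24.00%


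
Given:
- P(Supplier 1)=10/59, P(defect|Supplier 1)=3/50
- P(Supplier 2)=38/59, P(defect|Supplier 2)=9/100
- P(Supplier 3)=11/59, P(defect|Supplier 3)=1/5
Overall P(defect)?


P(B) = Σ P(B|Aᵢ)×P(Aᵢ)
  3/50×10/59 = 3/295
  9/100×38/59 = 171/2950
  1/5×11/59 = 11/295
Sum = 311/2950

P(defect) = 311/2950 ≈ 10.54%


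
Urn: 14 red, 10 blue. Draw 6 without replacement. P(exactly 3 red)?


Hypergeometric: C(14,3)×C(10,3)/C(24,6)
= 364×120/134596 = 1560/4807

P(X=3) = 1560/4807 ≈ 32.45%


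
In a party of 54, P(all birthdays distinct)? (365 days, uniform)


P(all different) = Π(365-i)/365 for i=0..53
= (365/365)×(364/365)×...×(312/365)
= 0.016123

P ≈ 0.0161 ≈ 1.61%


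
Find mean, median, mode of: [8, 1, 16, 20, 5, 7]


Sorted: [1, 5, 7, 8, 16, 20]
Mean = 57/6 = 19/2
Median = 15/2
Freq: {8: 1, 1: 1, 16: 1, 20: 1, 5: 1, 7: 1}
Mode: No mode

Mean=19/2, Median=15/2, Mode=No mode


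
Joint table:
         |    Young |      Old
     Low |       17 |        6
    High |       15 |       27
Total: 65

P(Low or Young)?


P(Low∨Young) = P(Low) + P(Young) - P(Low∧Young)
= (23 + 32 - 17)/65 = 38/65

P = 38/65 ≈ 58.46%


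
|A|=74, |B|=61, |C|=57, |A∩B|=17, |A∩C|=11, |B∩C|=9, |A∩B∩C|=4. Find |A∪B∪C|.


|A∪B∪C| = 74+61+57-17-11-9+4 = 159

|A∪B∪C| = 159


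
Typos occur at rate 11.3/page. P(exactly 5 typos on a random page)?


Poisson(λ=11.3): P(X=5) = e^(-λ)×λ^k/k!
= e^(-11.3) × 11.3^5 / 5!
≈ 1.237292426e-05 × 184243.51793 / 120 ≈ 0.018997

P(X=5) ≈ 0.018997 ≈ 1.90%


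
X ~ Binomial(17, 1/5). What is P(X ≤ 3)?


P(X ≤ 3) = Σ P(X=i) for i=0..3
P(X=0) = 17179869184/762939453125
P(X=1) = 73014444032/762939453125
P(X=2) = 146028888064/762939453125
P(X=3) = 36507222016/152587890625
Sum = 83751862272/152587890625

P(X ≤ 3) = 83751862272/152587890625 ≈ 54.89%


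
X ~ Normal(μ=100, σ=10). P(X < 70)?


z = (70-100)/10 = -3.0
P(Z < -3.0) = 0.0013

P(X < 70) ≈ 0.0013


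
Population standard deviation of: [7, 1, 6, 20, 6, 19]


Mean = 59/6
  (7-59/6)²=289/36
  (1-59/6)²=2809/36
  (6-59/6)²=529/36
  (20-59/6)²=3721/36
  (6-59/6)²=529/36
  (19-59/6)²=3025/36
Σ(x-μ)² = 1817/6
σ² = (1817/6)/6 = 1817/36

σ = √(1817/36) ≈ 7.1044


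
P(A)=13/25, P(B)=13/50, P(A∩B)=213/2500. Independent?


P(A)×P(B) = 169/1250
P(A∩B) = 213/2500
Not equal → NOT independent

No, not independent


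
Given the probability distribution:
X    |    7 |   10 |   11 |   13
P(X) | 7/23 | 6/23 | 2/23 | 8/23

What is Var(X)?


E[X] = 235/23
E[X²] = 2537/23
Var(X) = E[X²] - (E[X])² = 2537/23 - 55225/529 = 3126/529

Var(X) = 3126/529 ≈ 5.9093


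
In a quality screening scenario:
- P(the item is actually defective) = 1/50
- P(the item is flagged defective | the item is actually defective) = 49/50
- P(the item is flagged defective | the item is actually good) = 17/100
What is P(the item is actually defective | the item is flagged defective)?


Using Bayes' theorem:
P(A|B) = P(B|A)·P(A) / P(B)

P(the item is flagged defective) = 49/50 × 1/50 + 17/100 × 49/50
= 49/2500 + 833/5000 = 931/5000

P(the item is actually defective|the item is flagged defective) = (49/2500) / (931/5000) = 2/19

P(the item is actually defective|the item is flagged defective) = 2/19 ≈ 10.53%


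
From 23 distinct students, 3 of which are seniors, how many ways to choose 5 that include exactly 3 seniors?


Choose 3 of the 3 seniors and 2 of the other 20 students:
C(3,3)×C(20,2) = 1×190 = 190

190


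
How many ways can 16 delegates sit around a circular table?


Circular arrangements of 16 distinct objects: fix one position to break rotational symmetry.
(n-1)! = 15! = 1307674368000

1307674368000


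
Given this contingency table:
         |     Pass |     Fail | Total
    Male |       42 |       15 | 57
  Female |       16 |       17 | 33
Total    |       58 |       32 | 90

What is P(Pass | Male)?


P(Pass | Male) = 42/(42+15) = 42/57 = 14/19

P(Pass|Male) = 14/19 ≈ 73.68%


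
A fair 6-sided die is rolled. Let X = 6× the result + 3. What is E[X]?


E[die] = (1+6)/2 = 7/2
E[X] = 6×7/2 + 3 = 24

E[X] = 24


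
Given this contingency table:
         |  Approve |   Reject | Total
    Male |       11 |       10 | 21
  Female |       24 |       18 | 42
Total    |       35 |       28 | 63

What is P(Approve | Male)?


P(Approve | Male) = 11/(11+10) = 11/21

P(Approve|Male) = 11/21 ≈ 52.38%


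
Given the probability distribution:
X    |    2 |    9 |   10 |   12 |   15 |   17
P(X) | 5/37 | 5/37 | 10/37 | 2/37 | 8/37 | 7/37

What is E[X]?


E[X] = Σ x·P(X=x)
= (2)×(5/37) + (9)×(5/37) + (10)×(10/37) + (12)×(2/37) + (15)×(8/37) + (17)×(7/37)
= 418/37

E[X] = 418/37


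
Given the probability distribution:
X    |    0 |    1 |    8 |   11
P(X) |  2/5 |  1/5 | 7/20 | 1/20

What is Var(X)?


E[X] = 71/20
E[X²] = 573/20
Var(X) = E[X²] - (E[X])² = 573/20 - 5041/400 = 6419/400

Var(X) = 6419/400 ≈ 16.0475


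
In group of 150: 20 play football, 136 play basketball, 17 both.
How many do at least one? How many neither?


|A∪B| = 20+136-17 = 139
Neither = 150-139 = 11

At least one: 139; Neither: 11


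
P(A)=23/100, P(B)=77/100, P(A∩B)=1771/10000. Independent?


P(A)×P(B) = 1771/10000
P(A∩B) = 1771/10000
Equal ✓ → Independent

Yes, independent


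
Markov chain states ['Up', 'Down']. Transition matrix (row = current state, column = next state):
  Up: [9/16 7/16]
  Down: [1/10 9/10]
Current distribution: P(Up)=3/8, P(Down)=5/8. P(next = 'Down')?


P(next=Down) = Σᵢ P(now=i)×P(i→Down)
= 3/8×7/16 + 5/8×9/10
= 21/128 + 9/16 = 93/128

P = 93/128 ≈ 0.7266


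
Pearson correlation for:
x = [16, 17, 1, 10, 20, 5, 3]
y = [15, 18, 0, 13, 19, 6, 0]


n=7, Σx=72, Σy=71, Σxy=1086, Σx²=1080, Σy²=1115
r = (7×1086 - 72×71)/√((7×1080 - 72²)(7×1115 - 71²))
= 2490/√(2376×2764) = 2490/√6567264 ≈ 2490/2562.6674 ≈ 0.9716

r ≈ 0.9716


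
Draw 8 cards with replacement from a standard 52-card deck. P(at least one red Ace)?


P(not a red Ace) = 50/52 = 25/26
P(none in 8 draws) = (25/26)^8 = 152587890625/208827064576
P(≥1 red Ace) = 1 - 152587890625/208827064576 = 56239173951/208827064576

P = 56239173951/208827064576 ≈ 26.93%


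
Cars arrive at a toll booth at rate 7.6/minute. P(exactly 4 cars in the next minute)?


Poisson(λ=7.6): P(X=4) = e^(-λ)×λ^k/k!
= e^(-7.6) × 7.6^4 / 4!
≈ 0.0005004514334 × 3336.2176 / 24 ≈ 0.069567

P(X=4) ≈ 0.069567 ≈ 6.96%


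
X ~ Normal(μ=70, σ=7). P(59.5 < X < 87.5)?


z₁=(59.5-70)/7=-1.5, z₂=(87.5-70)/7=2.5
P = Φ(2.5) - Φ(-1.5) = 0.993790 - 0.066807 = 0.926983 ≈ 0.9270

P(59.5 < X < 87.5) ≈ 0.9270


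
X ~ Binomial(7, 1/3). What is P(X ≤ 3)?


P(X ≤ 3) = Σ P(X=i) for i=0..3
P(X=0) = 128/2187
P(X=1) = 448/2187
P(X=2) = 224/729
P(X=3) = 560/2187
Sum = 1808/2187

P(X ≤ 3) = 1808/2187 ≈ 82.67%


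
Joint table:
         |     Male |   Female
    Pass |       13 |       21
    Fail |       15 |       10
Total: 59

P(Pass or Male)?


P(Pass∨Male) = P(Pass) + P(Male) - P(Pass∧Male)
= (34 + 28 - 13)/59 = 49/59

P = 49/59 ≈ 83.05%


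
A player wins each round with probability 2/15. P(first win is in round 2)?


Geometric: P(X=2) = (1-p)^(k-1)×p = (13/15)^1×2/15 = 26/225

P(X=2) = 26/225 ≈ 11.56%


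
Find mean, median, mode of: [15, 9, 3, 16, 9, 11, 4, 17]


Sorted: [3, 4, 9, 9, 11, 15, 16, 17]
Mean = 84/8 = 21/2
Median = 10
Freq: {15: 1, 9: 2, 3: 1, 16: 1, 11: 1, 4: 1, 17: 1}
Mode: [9]

Mean=21/2, Median=10, Mode=9


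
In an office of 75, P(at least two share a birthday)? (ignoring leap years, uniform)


P(all different) = Π(365-i)/365 for i=0..74
= 0.000280
P(match) = 1 - 0.000280 = 0.999720

P ≈ 0.9997 ≈ 99.97%


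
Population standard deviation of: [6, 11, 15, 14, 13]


Mean = 59/5
  (6-59/5)²=841/25
  (11-59/5)²=16/25
  (15-59/5)²=256/25
  (14-59/5)²=121/25
  (13-59/5)²=36/25
Σ(x-μ)² = 254/5
σ² = (254/5)/5 = 254/25

σ = √(254/25) ≈ 3.1875


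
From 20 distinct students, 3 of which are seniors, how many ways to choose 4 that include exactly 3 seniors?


Choose 3 of the 3 seniors and 1 of the other 17 students:
C(3,3)×C(17,1) = 1×17 = 17

17


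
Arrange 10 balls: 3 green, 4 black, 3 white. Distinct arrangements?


10!/(3!×4!×3!) = 4200

4200


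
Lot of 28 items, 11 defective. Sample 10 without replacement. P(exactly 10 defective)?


Hypergeometric: C(11,10)×C(17,0)/C(28,10)
= 11×1/13123110 = 1/1193010

P(X=10) = 1/1193010 ≈ 0.00%


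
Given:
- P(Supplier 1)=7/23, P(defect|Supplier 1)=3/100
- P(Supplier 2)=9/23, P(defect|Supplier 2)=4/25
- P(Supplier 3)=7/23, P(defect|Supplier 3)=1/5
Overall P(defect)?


P(B) = Σ P(B|Aᵢ)×P(Aᵢ)
  3/100×7/23 = 21/2300
  4/25×9/23 = 36/575
  1/5×7/23 = 7/115
Sum = 61/460

P(defect) = 61/460 ≈ 13.26%


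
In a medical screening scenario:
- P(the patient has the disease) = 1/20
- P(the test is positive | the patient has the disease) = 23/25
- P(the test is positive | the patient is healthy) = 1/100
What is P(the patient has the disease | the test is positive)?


Using Bayes' theorem:
P(A|B) = P(B|A)·P(A) / P(B)

P(the test is positive) = 23/25 × 1/20 + 1/100 × 19/20
= 23/500 + 19/2000 = 111/2000

P(the patient has the disease|the test is positive) = (23/500) / (111/2000) = 92/111

P(the patient has the disease|the test is positive) = 92/111 ≈ 82.88%


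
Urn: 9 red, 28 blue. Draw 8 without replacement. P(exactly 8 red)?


Hypergeometric: C(9,8)×C(28,0)/C(37,8)
= 9×1/38608020 = 1/4289780

P(X=8) = 1/4289780 ≈ 0.00%


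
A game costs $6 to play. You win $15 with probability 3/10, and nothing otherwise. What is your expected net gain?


E[gain] = (15-6)×3/10 + (-6)×7/10
= 27/10 - 21/5 = -3/2

Expected net gain = $-3/2 ≈ $-1.50


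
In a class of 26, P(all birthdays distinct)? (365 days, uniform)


P(all different) = Π(365-i)/365 for i=0..25
= (365/365)×(364/365)×...×(340/365)
= 0.401759

P ≈ 0.4018 ≈ 40.18%


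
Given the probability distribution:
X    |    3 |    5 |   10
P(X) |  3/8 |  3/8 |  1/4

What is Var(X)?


E[X] = 11/2
E[X²] = 151/4
Var(X) = E[X²] - (E[X])² = 151/4 - 121/4 = 15/2

Var(X) = 15/2 ≈ 7.5000


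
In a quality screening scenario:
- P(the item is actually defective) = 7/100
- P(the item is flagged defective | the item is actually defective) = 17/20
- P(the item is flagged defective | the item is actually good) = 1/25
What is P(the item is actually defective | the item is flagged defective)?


Using Bayes' theorem:
P(A|B) = P(B|A)·P(A) / P(B)

P(the item is flagged defective) = 17/20 × 7/100 + 1/25 × 93/100
= 119/2000 + 93/2500 = 967/10000

P(the item is actually defective|the item is flagged defective) = (119/2000) / (967/10000) = 595/967

P(the item is actually defective|the item is flagged defective) = 595/967 ≈ 61.53%


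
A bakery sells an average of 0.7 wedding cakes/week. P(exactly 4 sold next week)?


Poisson(λ=0.7): P(X=4) = e^(-λ)×λ^k/k!
= e^(-0.7) × 0.7^4 / 4!
≈ 0.4965853038 × 0.2401 / 24 ≈ 0.004968

P(X=4) ≈ 0.004968 ≈ 0.50%


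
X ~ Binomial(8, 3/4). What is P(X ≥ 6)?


P(X ≥ 6) = Σ P(X=i) for i=6..8
P(X=6) = 5103/16384
P(X=7) = 2187/8192
P(X=8) = 6561/65536
Sum = 44469/65536

P(X ≥ 6) = 44469/65536 ≈ 67.85%


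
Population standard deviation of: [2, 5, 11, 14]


Mean = 32/4 = 8
  (2-8)²=36
  (5-8)²=9
  (11-8)²=9
  (14-8)²=36
Σ(x-μ)² = 90
σ² = 90/4 = 45/2

σ = √(45/2) ≈ 4.7434


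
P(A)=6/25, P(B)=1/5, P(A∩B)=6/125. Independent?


P(A)×P(B) = 6/125
P(A∩B) = 6/125
Equal ✓ → Independent

Yes, independent


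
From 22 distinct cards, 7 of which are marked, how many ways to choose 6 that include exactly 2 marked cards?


Choose 2 of the 7 marked cards and 4 of the other 15 cards:
C(7,2)×C(15,4) = 21×1365 = 28665

28665


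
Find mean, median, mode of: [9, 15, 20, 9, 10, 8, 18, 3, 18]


Sorted: [3, 8, 9, 9, 10, 15, 18, 18, 20]
Mean = 110/9
Median = 10
Freq: {9: 2, 15: 1, 20: 1, 10: 1, 8: 1, 18: 2, 3: 1}
Mode: [9, 18]

Mean=110/9, Median=10, Mode=[9, 18]


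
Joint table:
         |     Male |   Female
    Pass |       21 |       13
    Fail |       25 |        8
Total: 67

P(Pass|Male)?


P(Pass|Male) = 21/(21+25) = 21/46

P = 21/46 ≈ 45.65%


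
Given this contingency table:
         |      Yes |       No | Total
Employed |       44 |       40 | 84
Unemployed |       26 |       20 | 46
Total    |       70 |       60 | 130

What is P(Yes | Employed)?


P(Yes | Employed) = 44/(44+40) = 44/84 = 11/21

P(Yes|Employed) = 11/21 ≈ 52.38%


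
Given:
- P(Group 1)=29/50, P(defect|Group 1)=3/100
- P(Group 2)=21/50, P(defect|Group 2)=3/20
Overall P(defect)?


P(B) = Σ P(B|Aᵢ)×P(Aᵢ)
  3/100×29/50 = 87/5000
  3/20×21/50 = 63/1000
Sum = 201/2500

P(defect) = 201/2500 ≈ 8.04%


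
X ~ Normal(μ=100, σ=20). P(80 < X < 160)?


z₁=(80-100)/20=-1.0, z₂=(160-100)/20=3.0
P = Φ(3.0) - Φ(-1.0) = 0.998650 - 0.158655 = 0.839995 ≈ 0.8400

P(80 < X < 160) ≈ 0.8400


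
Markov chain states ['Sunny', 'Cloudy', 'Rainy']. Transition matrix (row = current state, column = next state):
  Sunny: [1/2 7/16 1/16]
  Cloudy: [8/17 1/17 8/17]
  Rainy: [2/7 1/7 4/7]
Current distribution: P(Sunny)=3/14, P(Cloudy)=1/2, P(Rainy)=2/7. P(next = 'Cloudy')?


P(next=Cloudy) = Σᵢ P(now=i)×P(i→Cloudy)
= 3/14×7/16 + 1/2×1/17 + 2/7×1/7
= 3/32 + 1/34 + 2/49 = 4371/26656

P = 4371/26656 ≈ 0.1640


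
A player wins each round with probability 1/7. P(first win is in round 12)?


Geometric: P(X=12) = (1-p)^(k-1)×p = (6/7)^11×1/7 = 362797056/13841287201

P(X=12) = 362797056/13841287201 ≈ 2.62%


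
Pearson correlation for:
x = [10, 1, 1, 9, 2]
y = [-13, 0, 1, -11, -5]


n=5, Σx=23, Σy=-28, Σxy=-238, Σx²=187, Σy²=316
r = (5×(-238) - 23×(-28))/√((5×187 - 23²)(5×316 - (-28)²))
= -546/√(406×796) = -546/√323176 ≈ -546/568.4857 ≈ -0.9604

r ≈ -0.9604


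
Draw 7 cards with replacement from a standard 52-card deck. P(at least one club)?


P(not a club) = 39/52 = 3/4
P(none in 7 draws) = (3/4)^7 = 2187/16384
P(≥1 club) = 1 - 2187/16384 = 14197/16384

P = 14197/16384 ≈ 86.65%


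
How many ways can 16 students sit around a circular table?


Circular arrangements of 16 distinct objects: fix one position to break rotational symmetry.
(n-1)! = 15! = 1307674368000

1307674368000


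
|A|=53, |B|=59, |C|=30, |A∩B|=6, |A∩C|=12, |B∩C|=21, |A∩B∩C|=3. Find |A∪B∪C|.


|A∪B∪C| = 53+59+30-6-12-21+3 = 106

|A∪B∪C| = 106


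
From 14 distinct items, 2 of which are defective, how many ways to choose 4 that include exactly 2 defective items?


Choose 2 of the 2 defective items and 2 of the other 12 items:
C(2,2)×C(12,2) = 1×66 = 66

66


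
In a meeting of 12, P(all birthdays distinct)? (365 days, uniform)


P(all different) = Π(365-i)/365 for i=0..11
= (365/365)×(364/365)×...×(354/365)
= 0.832975

P ≈ 0.8330 ≈ 83.30%


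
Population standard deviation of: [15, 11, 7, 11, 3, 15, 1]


Mean = 63/7 = 9
  (15-9)²=36
  (11-9)²=4
  (7-9)²=4
  (11-9)²=4
  (3-9)²=36
  (15-9)²=36
  (1-9)²=64
Σ(x-μ)² = 184
σ² = 184/7

σ = √(184/7) ≈ 5.1270


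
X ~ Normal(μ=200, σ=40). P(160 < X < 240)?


z₁=(160-200)/40=-1.0, z₂=(240-200)/40=1.0
P = Φ(1.0) - Φ(-1.0) = 0.841345 - 0.158655 = 0.682690 ≈ 0.6827

P(160 < X < 240) ≈ 0.6827


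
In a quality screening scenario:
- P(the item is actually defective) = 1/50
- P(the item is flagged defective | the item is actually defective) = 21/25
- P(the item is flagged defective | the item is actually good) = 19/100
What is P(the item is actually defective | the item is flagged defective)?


Using Bayes' theorem:
P(A|B) = P(B|A)·P(A) / P(B)

P(the item is flagged defective) = 21/25 × 1/50 + 19/100 × 49/50
= 21/1250 + 931/5000 = 203/1000

P(the item is actually defective|the item is flagged defective) = (21/1250) / (203/1000) = 12/145

P(the item is actually defective|the item is flagged defective) = 12/145 ≈ 8.28%


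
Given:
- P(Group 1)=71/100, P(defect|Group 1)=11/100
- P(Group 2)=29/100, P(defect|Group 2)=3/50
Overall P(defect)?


P(B) = Σ P(B|Aᵢ)×P(Aᵢ)
  11/100×71/100 = 781/10000
  3/50×29/100 = 87/5000
Sum = 191/2000

P(defect) = 191/2000 ≈ 9.55%


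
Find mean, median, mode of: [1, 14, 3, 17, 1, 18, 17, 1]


Sorted: [1, 1, 1, 3, 14, 17, 17, 18]
Mean = 72/8 = 9
Median = 17/2
Freq: {1: 3, 14: 1, 3: 1, 17: 2, 18: 1}
Mode: [1]

Mean=9, Median=17/2, Mode=1


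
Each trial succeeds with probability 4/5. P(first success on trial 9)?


Geometric: P(X=9) = (1-p)^(k-1)×p = (1/5)^8×4/5 = 4/1953125

P(X=9) = 4/1953125 ≈ 0.00%


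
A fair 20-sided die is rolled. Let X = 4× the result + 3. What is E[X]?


E[die] = (1+20)/2 = 21/2
E[X] = 4×21/2 + 3 = 45

E[X] = 45


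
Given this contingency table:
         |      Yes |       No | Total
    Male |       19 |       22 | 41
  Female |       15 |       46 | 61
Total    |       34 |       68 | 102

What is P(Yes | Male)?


P(Yes | Male) = 19/(19+22) = 19/41

P(Yes|Male) = 19/41 ≈ 46.34%


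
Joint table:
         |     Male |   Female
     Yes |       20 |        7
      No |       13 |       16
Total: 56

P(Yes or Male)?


P(Yes∨Male) = P(Yes) + P(Male) - P(Yes∧Male)
= (27 + 33 - 20)/56 = 40/56 = 5/7

P = 5/7 ≈ 71.43%


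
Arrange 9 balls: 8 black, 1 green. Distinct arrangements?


9!/(8!×1!) = 9

9


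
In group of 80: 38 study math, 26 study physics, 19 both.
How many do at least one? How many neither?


|A∪B| = 38+26-19 = 45
Neither = 80-45 = 35

At least one: 45; Neither: 35


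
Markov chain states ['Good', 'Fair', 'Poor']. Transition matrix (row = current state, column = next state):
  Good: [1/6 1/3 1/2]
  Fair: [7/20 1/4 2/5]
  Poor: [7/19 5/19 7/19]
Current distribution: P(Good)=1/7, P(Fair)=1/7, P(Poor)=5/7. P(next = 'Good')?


P(next=Good) = Σᵢ P(now=i)×P(i→Good)
= 1/7×1/6 + 1/7×7/20 + 5/7×7/19
= 1/42 + 1/20 + 5/19 = 2689/7980

P = 2689/7980 ≈ 0.3370


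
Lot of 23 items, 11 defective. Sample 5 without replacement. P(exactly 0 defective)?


Hypergeometric: C(11,0)×C(12,5)/C(23,5)
= 1×792/33649 = 72/3059

P(X=0) = 72/3059 ≈ 2.35%


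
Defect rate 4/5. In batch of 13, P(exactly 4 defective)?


Binomial: P(X=4) = C(13,4)×p^4×(1-p)^9
= 715 × 256/625 × 1/1953125 = 36608/244140625

P(X=4) = 36608/244140625 ≈ 0.01%


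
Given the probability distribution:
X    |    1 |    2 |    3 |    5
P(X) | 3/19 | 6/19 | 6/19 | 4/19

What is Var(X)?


E[X] = 53/19
E[X²] = 181/19
Var(X) = E[X²] - (E[X])² = 181/19 - 2809/361 = 630/361

Var(X) = 630/361 ≈ 1.7452


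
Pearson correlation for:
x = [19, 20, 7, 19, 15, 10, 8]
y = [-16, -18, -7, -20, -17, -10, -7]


n=7, Σx=98, Σy=-95, Σxy=-1504, Σx²=1560, Σy²=1467
r = (7×(-1504) - 98×(-95))/√((7×1560 - 98²)(7×1467 - (-95)²))
= -1218/√(1316×1244) = -1218/√1637104 ≈ -1218/1279.4936 ≈ -0.9519

r ≈ -0.9519


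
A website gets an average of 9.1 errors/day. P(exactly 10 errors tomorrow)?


Poisson(λ=9.1): P(X=10) = e^(-λ)×λ^k/k!
= e^(-9.1) × 9.1^10 / 10!
≈ 0.0001116658085 × 3894161181.18 / 3628800 ≈ 0.119832

P(X=10) ≈ 0.119832 ≈ 11.98%


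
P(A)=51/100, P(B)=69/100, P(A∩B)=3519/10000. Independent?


P(A)×P(B) = 3519/10000
P(A∩B) = 3519/10000
Equal ✓ → Independent

Yes, independent


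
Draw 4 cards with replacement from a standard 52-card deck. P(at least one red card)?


P(not a red card) = 26/52 = 1/2
P(none in 4 draws) = (1/2)^4 = 1/16
P(≥1 red card) = 1 - 1/16 = 15/16

P = 15/16 ≈ 93.75%


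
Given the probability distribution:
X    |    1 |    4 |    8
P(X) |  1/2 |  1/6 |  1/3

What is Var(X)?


E[X] = 23/6
E[X²] = 49/2
Var(X) = E[X²] - (E[X])² = 49/2 - 529/36 = 353/36

Var(X) = 353/36 ≈ 9.8056


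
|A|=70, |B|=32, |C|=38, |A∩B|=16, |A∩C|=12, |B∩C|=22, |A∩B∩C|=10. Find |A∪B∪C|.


|A∪B∪C| = 70+32+38-16-12-22+10 = 100

|A∪B∪C| = 100


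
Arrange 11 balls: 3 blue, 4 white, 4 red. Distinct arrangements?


11!/(3!×4!×4!) = 11550

11550


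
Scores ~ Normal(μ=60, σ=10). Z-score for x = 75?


z = (x - μ)/σ = (75 - 60)/10 = 1.5

z = 1.5


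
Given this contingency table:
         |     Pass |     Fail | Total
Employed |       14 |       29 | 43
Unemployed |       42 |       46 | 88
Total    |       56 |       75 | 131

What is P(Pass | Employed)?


P(Pass | Employed) = 14/(14+29) = 14/43

P(Pass|Employed) = 14/43 ≈ 32.56%


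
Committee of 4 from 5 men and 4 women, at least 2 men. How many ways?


Count by #men:
  2M,2W: C(5,2)×C(4,2)=60
  3M,1W: C(5,3)×C(4,1)=40
  4M,0W: C(5,4)×C(4,0)=5
Total = 105

105


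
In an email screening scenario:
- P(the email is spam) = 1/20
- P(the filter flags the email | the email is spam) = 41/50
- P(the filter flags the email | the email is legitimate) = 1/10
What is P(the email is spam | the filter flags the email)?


Using Bayes' theorem:
P(A|B) = P(B|A)·P(A) / P(B)

P(the filter flags the email) = 41/50 × 1/20 + 1/10 × 19/20
= 41/1000 + 19/200 = 17/125

P(the email is spam|the filter flags the email) = (41/1000) / (17/125) = 41/136

P(the email is spam|the filter flags the email) = 41/136 ≈ 30.15%


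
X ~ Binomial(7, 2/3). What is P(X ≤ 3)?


P(X ≤ 3) = Σ P(X=i) for i=0..3
P(X=0) = 1/2187
P(X=1) = 14/2187
P(X=2) = 28/729
P(X=3) = 280/2187
Sum = 379/2187

P(X ≤ 3) = 379/2187 ≈ 17.33%


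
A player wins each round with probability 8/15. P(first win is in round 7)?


Geometric: P(X=7) = (1-p)^(k-1)×p = (7/15)^6×8/15 = 941192/170859375

P(X=7) = 941192/170859375 ≈ 0.55%


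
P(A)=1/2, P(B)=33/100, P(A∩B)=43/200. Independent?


P(A)×P(B) = 33/200
P(A∩B) = 43/200
Not equal → NOT independent

No, not independent


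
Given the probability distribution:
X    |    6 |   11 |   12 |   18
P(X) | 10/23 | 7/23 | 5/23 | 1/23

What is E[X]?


E[X] = Σ x·P(X=x)
= (6)×(10/23) + (11)×(7/23) + (12)×(5/23) + (18)×(1/23)
= 215/23

E[X] = 215/23


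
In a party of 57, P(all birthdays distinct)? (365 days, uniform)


P(all different) = Π(365-i)/365 for i=0..56
= (365/365)×(364/365)×...×(309/365)
= 0.009878

P ≈ 0.0099 ≈ 0.99%


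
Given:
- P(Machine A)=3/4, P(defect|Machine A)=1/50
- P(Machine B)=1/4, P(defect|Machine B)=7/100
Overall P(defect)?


P(B) = Σ P(B|Aᵢ)×P(Aᵢ)
  1/50×3/4 = 3/200
  7/100×1/4 = 7/400
Sum = 13/400

P(defect) = 13/400 ≈ 3.25%


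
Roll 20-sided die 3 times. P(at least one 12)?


P(no 12)^3 = (19/20)^3 = 6859/8000
P(≥1) = 1 - 6859/8000 = 1141/8000

P = 1141/8000 ≈ 14.26%


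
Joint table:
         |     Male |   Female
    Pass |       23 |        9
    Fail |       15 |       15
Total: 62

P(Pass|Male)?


P(Pass|Male) = 23/(23+15) = 23/38

P = 23/38 ≈ 60.53%


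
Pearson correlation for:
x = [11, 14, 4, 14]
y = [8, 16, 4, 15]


n=4, Σx=43, Σy=43, Σxy=538, Σx²=529, Σy²=561
r = (4×538 - 43×43)/√((4×529 - 43²)(4×561 - 43²))
= 303/√(267×395) = 303/√105465 ≈ 303/324.7538 ≈ 0.9330

r ≈ 0.9330


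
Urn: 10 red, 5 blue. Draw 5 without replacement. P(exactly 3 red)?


Hypergeometric: C(10,3)×C(5,2)/C(15,5)
= 120×10/3003 = 400/1001

P(X=3) = 400/1001 ≈ 39.96%


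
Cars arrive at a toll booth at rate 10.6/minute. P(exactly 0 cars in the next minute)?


Poisson(λ=10.6): P(X=0) = e^(-λ)×λ^k/k!
= e^(-10.6) × 10.6^0 / 0!
≈ 2.491600973e-05 × 1 / 1 ≈ 0.000025

P(X=0) ≈ 0.000025 ≈ 0.00%


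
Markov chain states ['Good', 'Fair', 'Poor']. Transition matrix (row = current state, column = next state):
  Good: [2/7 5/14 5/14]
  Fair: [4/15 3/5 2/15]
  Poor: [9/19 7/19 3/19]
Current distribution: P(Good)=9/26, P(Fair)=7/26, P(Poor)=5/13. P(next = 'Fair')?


P(next=Fair) = Σᵢ P(now=i)×P(i→Fair)
= 9/26×5/14 + 7/26×3/5 + 5/13×7/19
= 45/364 + 21/130 + 35/247 = 14761/34580

P = 14761/34580 ≈ 0.4269


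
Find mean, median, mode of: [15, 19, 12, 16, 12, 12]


Sorted: [12, 12, 12, 15, 16, 19]
Mean = 86/6 = 43/3
Median = 27/2
Freq: {15: 1, 19: 1, 12: 3, 16: 1}
Mode: [12]

Mean=43/3, Median=27/2, Mode=12


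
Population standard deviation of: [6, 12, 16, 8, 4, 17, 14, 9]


Mean = 86/8 = 43/4
  (6-43/4)²=361/16
  (12-43/4)²=25/16
  (16-43/4)²=441/16
  (8-43/4)²=121/16
  (4-43/4)²=729/16
  (17-43/4)²=625/16
  (14-43/4)²=169/16
  (9-43/4)²=49/16
Σ(x-μ)² = 315/2
σ² = (315/2)/8 = 315/16

σ = √(315/16) ≈ 4.4371


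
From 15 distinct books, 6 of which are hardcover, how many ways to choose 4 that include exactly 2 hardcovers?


Choose 2 of the 6 hardcovers and 2 of the other 9 books:
C(6,2)×C(9,2) = 15×36 = 540

540


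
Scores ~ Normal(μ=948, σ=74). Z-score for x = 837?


z = (x - μ)/σ = (837 - 948)/74 = -1.5

z = -1.5


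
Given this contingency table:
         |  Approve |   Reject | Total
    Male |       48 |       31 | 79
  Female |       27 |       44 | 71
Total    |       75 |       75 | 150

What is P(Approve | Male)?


P(Approve | Male) = 48/(48+31) = 48/79

P(Approve|Male) = 48/79 ≈ 60.76%


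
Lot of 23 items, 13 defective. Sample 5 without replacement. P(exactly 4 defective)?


Hypergeometric: C(13,4)×C(10,1)/C(23,5)
= 715×10/33649 = 650/3059

P(X=4) = 650/3059 ≈ 21.25%


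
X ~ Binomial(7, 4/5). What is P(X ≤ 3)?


P(X ≤ 3) = Σ P(X=i) for i=0..3
P(X=0) = 1/78125
P(X=1) = 28/78125
P(X=2) = 336/78125
P(X=3) = 448/15625
Sum = 521/15625

P(X ≤ 3) = 521/15625 ≈ 3.33%


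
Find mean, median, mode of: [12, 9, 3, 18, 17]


Sorted: [3, 9, 12, 17, 18]
Mean = 59/5
Median = 12
Freq: {12: 1, 9: 1, 3: 1, 18: 1, 17: 1}
Mode: No mode

Mean=59/5, Median=12, Mode=No mode


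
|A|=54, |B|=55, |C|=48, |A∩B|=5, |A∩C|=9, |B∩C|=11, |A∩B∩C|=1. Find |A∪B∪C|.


|A∪B∪C| = 54+55+48-5-9-11+1 = 133

|A∪B∪C| = 133


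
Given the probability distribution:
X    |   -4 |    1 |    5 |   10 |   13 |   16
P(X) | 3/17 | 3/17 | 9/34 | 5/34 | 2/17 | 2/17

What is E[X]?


E[X] = Σ x·P(X=x)
= (-4)×(3/17) + (1)×(3/17) + (5)×(9/34) + (10)×(5/34) + (13)×(2/17) + (16)×(2/17)
= 193/34

E[X] = 193/34


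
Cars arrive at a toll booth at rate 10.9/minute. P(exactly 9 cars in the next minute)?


Poisson(λ=10.9): P(X=9) = e^(-λ)×λ^k/k!
= e^(-10.9) × 10.9^9 / 9!
≈ 1.8458234e-05 × 2171893279.44 / 362880 ≈ 0.110475

P(X=9) ≈ 0.110475 ≈ 11.05%


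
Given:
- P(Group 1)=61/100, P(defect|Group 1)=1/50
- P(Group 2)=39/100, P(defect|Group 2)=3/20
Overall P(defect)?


P(B) = Σ P(B|Aᵢ)×P(Aᵢ)
  1/50×61/100 = 61/5000
  3/20×39/100 = 117/2000
Sum = 707/10000

P(defect) = 707/10000 ≈ 7.07%


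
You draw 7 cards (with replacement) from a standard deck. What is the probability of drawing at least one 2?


P(not a 2) = 48/52 = 12/13
P(none in 7 draws) = (12/13)^7 = 35831808/62748517
P(≥1 2) = 1 - 35831808/62748517 = 26916709/62748517

P = 26916709/62748517 ≈ 42.90%


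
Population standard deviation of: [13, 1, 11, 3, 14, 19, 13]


Mean = 74/7
  (13-74/7)²=289/49
  (1-74/7)²=4489/49
  (11-74/7)²=9/49
  (3-74/7)²=2809/49
  (14-74/7)²=576/49
  (19-74/7)²=3481/49
  (13-74/7)²=289/49
Σ(x-μ)² = 1706/7
σ² = (1706/7)/7 = 1706/49

σ = √(1706/49) ≈ 5.9005


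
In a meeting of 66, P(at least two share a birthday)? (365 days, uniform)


P(all different) = Π(365-i)/365 for i=0..65
= 0.001904
P(match) = 1 - 0.001904 = 0.998096

P ≈ 0.9981 ≈ 99.81%


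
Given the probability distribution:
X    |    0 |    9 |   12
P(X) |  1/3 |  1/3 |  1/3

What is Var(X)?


E[X] = 7
E[X²] = 75
Var(X) = E[X²] - (E[X])² = 75 - 49 = 26

Var(X) = 26 ≈ 26.0000


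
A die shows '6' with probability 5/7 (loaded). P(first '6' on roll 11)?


Geometric: P(X=11) = (1-p)^(k-1)×p = (2/7)^10×5/7 = 5120/1977326743

P(X=11) = 5120/1977326743 ≈ 0.00%


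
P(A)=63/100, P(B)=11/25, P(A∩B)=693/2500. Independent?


P(A)×P(B) = 693/2500
P(A∩B) = 693/2500
Equal ✓ → Independent

Yes, independent


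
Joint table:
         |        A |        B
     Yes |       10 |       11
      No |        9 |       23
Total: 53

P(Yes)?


P(Yes) = (10+11)/53 = 21/53

P(Yes) = 21/53 ≈ 39.62%


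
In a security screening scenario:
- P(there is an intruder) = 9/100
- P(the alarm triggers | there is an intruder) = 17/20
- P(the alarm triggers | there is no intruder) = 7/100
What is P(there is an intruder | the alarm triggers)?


Using Bayes' theorem:
P(A|B) = P(B|A)·P(A) / P(B)

P(the alarm triggers) = 17/20 × 9/100 + 7/100 × 91/100
= 153/2000 + 637/10000 = 701/5000

P(there is an intruder|the alarm triggers) = (153/2000) / (701/5000) = 765/1402

P(there is an intruder|the alarm triggers) = 765/1402 ≈ 54.56%


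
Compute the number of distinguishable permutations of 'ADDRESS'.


Letters: 7, freq: {'A': 1, 'D': 2, 'R': 1, 'E': 1, 'S': 2}
7!/(1!×2!×1!×1!×2!) = 5040/4 = 1260

1260


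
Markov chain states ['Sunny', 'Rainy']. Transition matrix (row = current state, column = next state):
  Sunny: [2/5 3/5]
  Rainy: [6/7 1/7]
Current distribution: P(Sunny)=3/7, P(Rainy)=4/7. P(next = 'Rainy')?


P(next=Rainy) = Σᵢ P(now=i)×P(i→Rainy)
= 3/7×3/5 + 4/7×1/7
= 9/35 + 4/49 = 83/245

P = 83/245 ≈ 0.3388


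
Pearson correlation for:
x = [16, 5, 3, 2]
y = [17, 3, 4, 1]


n=4, Σx=26, Σy=25, Σxy=301, Σx²=294, Σy²=315
r = (4×301 - 26×25)/√((4×294 - 26²)(4×315 - 25²))
= 554/√(500×635) = 554/√317500 ≈ 554/563.4714 ≈ 0.9832

r ≈ 0.9832


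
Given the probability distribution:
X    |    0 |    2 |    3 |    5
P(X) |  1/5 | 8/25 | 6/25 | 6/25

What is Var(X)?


E[X] = 64/25
E[X²] = 236/25
Var(X) = E[X²] - (E[X])² = 236/25 - 4096/625 = 1804/625

Var(X) = 1804/625 ≈ 2.8864


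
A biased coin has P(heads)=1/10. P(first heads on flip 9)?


Geometric: P(X=9) = (1-p)^(k-1)×p = (9/10)^8×1/10 = 43046721/1000000000

P(X=9) = 43046721/1000000000 ≈ 4.30%


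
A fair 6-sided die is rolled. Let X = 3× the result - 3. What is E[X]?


E[die] = (1+6)/2 = 7/2
E[X] = 3×7/2 - 3 = 15/2

E[X] = 15/2


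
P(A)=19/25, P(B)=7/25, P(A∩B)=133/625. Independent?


P(A)×P(B) = 133/625
P(A∩B) = 133/625
Equal ✓ → Independent

Yes, independent


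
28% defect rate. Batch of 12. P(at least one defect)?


P(all good) = (18/25)^12 = 1156831381426176/59604644775390625
P(≥1 defect) = 58447813393964449/59604644775390625

P = 58447813393964449/59604644775390625 ≈ 98.06%


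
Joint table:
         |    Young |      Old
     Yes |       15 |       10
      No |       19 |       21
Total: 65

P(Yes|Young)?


P(Yes|Young) = 15/(15+19) = 15/34

P = 15/34 ≈ 44.12%


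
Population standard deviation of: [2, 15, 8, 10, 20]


Mean = 55/5 = 11
  (2-11)²=81
  (15-11)²=16
  (8-11)²=9
  (10-11)²=1
  (20-11)²=81
Σ(x-μ)² = 188
σ² = 188/5

σ = √(188/5) ≈ 6.1319


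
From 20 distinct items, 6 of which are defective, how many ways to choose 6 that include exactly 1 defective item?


Choose 1 of the 6 defective items and 5 of the other 14 items:
C(6,1)×C(14,5) = 6×2002 = 12012

12012


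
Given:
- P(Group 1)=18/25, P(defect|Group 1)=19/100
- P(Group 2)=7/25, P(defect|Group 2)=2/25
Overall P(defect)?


P(B) = Σ P(B|Aᵢ)×P(Aᵢ)
  19/100×18/25 = 171/1250
  2/25×7/25 = 14/625
Sum = 199/1250

P(defect) = 199/1250 ≈ 15.92%


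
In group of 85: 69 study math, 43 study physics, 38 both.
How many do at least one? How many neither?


|A∪B| = 69+43-38 = 74
Neither = 85-74 = 11

At least one: 74; Neither: 11


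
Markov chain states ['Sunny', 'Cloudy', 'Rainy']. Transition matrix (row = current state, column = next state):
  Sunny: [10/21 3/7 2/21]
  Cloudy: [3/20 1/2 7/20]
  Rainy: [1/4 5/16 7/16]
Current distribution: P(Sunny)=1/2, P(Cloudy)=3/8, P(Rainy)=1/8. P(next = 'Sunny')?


P(next=Sunny) = Σᵢ P(now=i)×P(i→Sunny)
= 1/2×10/21 + 3/8×3/20 + 1/8×1/4
= 5/21 + 9/160 + 1/32 = 547/1680

P = 547/1680 ≈ 0.3256


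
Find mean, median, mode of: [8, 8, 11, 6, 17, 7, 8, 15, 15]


Sorted: [6, 7, 8, 8, 8, 11, 15, 15, 17]
Mean = 95/9
Median = 8
Freq: {8: 3, 11: 1, 6: 1, 17: 1, 7: 1, 15: 2}
Mode: [8]

Mean=95/9, Median=8, Mode=8


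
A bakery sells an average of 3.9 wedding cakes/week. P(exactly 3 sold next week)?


Poisson(λ=3.9): P(X=3) = e^(-λ)×λ^k/k!
= e^(-3.9) × 3.9^3 / 3!
≈ 0.02024191145 × 59.319 / 6 ≈ 0.200122

P(X=3) ≈ 0.200122 ≈ 20.01%


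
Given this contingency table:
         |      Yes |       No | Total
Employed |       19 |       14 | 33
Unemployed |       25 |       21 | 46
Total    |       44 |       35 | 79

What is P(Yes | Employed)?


P(Yes | Employed) = 19/(19+14) = 19/33

P(Yes|Employed) = 19/33 ≈ 57.58%


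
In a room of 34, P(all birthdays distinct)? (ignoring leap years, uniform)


P(all different) = Π(365-i)/365 for i=0..33
= (365/365)×(364/365)×...×(332/365)
= 0.204683

P ≈ 0.2047 ≈ 20.47%


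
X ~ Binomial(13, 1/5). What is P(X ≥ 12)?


P(X ≥ 12) = Σ P(X=i) for i=12..13
P(X=12) = 52/1220703125
P(X=13) = 1/1220703125
Sum = 53/1220703125

P(X ≥ 12) = 53/1220703125 ≈ 0.00%


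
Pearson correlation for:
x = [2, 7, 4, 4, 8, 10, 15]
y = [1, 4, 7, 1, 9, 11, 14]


n=7, Σx=50, Σy=47, Σxy=454, Σx²=474, Σy²=465
r = (7×454 - 50×47)/√((7×474 - 50²)(7×465 - 47²))
= 828/√(818×1046) = 828/√855628 ≈ 828/925.0016 ≈ 0.8951

r ≈ 0.8951


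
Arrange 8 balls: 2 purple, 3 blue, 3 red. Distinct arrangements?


8!/(2!×3!×3!) = 560

560


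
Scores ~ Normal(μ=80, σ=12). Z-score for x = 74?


z = (x - μ)/σ = (74 - 80)/12 = -0.5

z = -0.5


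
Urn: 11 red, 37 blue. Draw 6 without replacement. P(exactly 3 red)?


Hypergeometric: C(11,3)×C(37,3)/C(48,6)
= 165×7770/12271512 = 19425/185932

P(X=3) = 19425/185932 ≈ 10.45%


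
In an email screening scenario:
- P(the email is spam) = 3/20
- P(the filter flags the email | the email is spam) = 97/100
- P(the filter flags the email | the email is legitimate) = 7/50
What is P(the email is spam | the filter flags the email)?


Using Bayes' theorem:
P(A|B) = P(B|A)·P(A) / P(B)

P(the filter flags the email) = 97/100 × 3/20 + 7/50 × 17/20
= 291/2000 + 119/1000 = 529/2000

P(the email is spam|the filter flags the email) = (291/2000) / (529/2000) = 291/529

P(the email is spam|the filter flags the email) = 291/529 ≈ 55.01%
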